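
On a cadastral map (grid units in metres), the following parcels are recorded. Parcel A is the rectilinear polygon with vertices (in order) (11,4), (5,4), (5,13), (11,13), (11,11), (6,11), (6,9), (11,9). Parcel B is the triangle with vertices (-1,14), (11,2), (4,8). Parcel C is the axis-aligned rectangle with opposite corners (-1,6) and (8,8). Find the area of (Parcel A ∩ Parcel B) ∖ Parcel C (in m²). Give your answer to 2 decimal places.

|Parcel A ∩ Parcel B| = 2.2381.
|(Parcel A ∩ Parcel B) ∩ Parcel C| = 1.2381.
|(Parcel A ∩ Parcel B) ∖ Parcel C| = 2.2381 − 1.2381 = 1.00.

1.00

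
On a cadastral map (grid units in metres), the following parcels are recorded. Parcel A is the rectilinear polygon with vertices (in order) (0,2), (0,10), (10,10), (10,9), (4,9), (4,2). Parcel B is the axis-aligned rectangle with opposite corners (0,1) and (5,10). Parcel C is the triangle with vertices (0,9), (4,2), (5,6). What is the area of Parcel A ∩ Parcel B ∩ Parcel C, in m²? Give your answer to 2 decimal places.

9.20

The intersection is the polygon with vertices (4,2), (0,9), (4,6.6).
By the shoelace formula its area is 9.20.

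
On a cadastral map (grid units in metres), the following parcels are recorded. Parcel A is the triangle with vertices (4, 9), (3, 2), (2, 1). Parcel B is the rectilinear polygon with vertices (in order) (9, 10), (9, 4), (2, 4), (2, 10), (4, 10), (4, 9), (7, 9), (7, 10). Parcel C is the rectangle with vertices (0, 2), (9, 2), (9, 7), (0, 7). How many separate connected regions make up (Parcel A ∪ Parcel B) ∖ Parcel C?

2

(Parcel A ∪ Parcel B) ∖ Parcel C splits into 2 disjoint pieces (area 0.375, area 18).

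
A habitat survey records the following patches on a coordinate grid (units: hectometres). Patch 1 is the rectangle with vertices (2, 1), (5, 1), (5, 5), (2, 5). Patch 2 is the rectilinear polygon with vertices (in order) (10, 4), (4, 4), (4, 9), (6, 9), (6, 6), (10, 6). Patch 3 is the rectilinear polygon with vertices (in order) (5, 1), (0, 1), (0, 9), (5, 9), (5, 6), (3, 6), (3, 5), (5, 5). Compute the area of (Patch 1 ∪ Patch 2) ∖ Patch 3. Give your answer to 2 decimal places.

|Patch 1 ∪ Patch 2| = 29.
|(Patch 1 ∪ Patch 2) ∩ Patch 3| = 15.
|(Patch 1 ∪ Patch 2) ∖ Patch 3| = 29 − 15 = 14.00.

14.00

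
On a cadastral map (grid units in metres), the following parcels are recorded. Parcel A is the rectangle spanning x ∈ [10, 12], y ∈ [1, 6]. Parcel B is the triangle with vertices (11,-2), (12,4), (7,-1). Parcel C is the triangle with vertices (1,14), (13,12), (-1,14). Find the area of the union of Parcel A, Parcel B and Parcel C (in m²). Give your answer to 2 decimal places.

21.25

By inclusion–exclusion:
Individual areas: |Parcel A| = 10, |Parcel B| = 12.5, |Parcel C| = 2.
|Parcel A∩Parcel B| = 3.25.
|Parcel A∩Parcel C| = 0.
|Parcel B∩Parcel C| = 0.
|Parcel A∩Parcel B∩Parcel C| = 0.
|Parcel A ∪ Parcel B ∪ Parcel C| = 24.5 − 3.25 + 0 = 21.25.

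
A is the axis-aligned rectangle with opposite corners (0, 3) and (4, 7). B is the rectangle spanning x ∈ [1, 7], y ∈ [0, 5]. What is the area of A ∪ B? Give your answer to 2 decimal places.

By inclusion–exclusion:
Individual areas: |A| = 16, |B| = 30.
|A∩B|: x∈[1,4], y∈[3,5] → 3·2 = 6.
|A ∪ B| = 46 − 6 = 40.00.

40.00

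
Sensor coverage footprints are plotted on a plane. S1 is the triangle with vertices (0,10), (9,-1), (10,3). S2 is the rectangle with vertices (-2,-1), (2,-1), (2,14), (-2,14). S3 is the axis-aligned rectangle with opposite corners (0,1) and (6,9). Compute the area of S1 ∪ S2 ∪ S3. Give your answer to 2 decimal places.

By inclusion–exclusion:
Individual areas: |S1| = 23.5, |S2| = 60, |S3| = 48.
|S1∩S2| = 1.0444.
|S1∩S3| = 9.0948.
|S2∩S3|: x∈[0,2], y∈[1,9] → 2·8 = 16.
|S1∩S2∩S3| = 0.7392.
|S1 ∪ S2 ∪ S3| = 131.5 − 26.1392 + 0.7392 = 106.10.

106.10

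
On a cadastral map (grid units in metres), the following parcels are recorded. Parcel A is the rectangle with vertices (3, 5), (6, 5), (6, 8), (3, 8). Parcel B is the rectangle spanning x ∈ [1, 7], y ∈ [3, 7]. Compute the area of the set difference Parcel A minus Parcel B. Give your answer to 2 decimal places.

|Parcel A∩Parcel B|: x∈[3,6], y∈[5,7] → 3·2 = 6.
|Parcel A| = 9.
|Parcel A ∖ Parcel B| = |Parcel A| − |Parcel A∩Parcel B| = 9 − 6 = 3.00.

3.00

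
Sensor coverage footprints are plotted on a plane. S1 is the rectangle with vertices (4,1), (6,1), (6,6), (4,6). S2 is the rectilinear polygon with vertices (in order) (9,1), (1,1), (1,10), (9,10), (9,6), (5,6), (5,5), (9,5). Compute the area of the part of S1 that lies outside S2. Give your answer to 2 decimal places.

1.00

|S1| = 10, |S1∩S2| = 9.
|S1 ∖ S2| = |S1| − |S1∩S2| = 10 − 9 = 1.00.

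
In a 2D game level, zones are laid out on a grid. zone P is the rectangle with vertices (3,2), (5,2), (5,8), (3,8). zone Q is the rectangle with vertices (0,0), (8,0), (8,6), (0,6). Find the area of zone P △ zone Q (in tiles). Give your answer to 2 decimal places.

44.00

|zone P∩zone Q|: x∈[3,5], y∈[2,6] → 2·4 = 8.
|zone P △ zone Q| = |zone P| + |zone Q| − 2·|zone P∩zone Q| = 12 + 48 − 16 = 44.00.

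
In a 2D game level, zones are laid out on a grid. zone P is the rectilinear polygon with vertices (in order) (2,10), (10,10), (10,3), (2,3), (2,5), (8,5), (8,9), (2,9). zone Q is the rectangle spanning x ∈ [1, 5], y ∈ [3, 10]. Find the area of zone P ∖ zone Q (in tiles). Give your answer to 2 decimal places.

|zone P| = 32, |zone P∩zone Q| = 9.
|zone P ∖ zone Q| = |zone P| − |zone P∩zone Q| = 32 − 9 = 23.00.

23.00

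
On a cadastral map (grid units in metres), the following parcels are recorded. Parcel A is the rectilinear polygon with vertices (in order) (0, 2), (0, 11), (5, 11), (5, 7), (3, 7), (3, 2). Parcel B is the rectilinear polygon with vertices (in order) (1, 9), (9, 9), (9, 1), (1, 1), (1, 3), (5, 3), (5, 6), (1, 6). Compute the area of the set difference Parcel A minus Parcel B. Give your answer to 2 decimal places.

|Parcel A| = 35, |Parcel A∩Parcel B| = 12.
|Parcel A ∖ Parcel B| = |Parcel A| − |Parcel A∩Parcel B| = 35 − 12 = 23.00.

23.00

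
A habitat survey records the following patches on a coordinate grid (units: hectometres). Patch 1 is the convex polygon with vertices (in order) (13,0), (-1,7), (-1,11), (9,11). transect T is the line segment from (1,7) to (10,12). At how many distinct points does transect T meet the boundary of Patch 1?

The segment meets the boundary at (8.2,11).

1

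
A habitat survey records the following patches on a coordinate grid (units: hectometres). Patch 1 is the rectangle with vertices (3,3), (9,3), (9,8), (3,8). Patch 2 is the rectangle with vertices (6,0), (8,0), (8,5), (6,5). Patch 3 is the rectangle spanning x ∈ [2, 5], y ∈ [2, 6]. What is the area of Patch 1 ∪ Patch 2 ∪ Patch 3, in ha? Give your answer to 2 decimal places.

42.00

By inclusion–exclusion:
Individual areas: |Patch 1| = 30, |Patch 2| = 10, |Patch 3| = 12.
|Patch 1∩Patch 2|: x∈[6,8], y∈[3,5] → 2·2 = 4.
|Patch 1∩Patch 3|: x∈[3,5], y∈[3,6] → 2·3 = 6.
|Patch 2∩Patch 3| = 0 (no overlap).
|Patch 1∩Patch 2∩Patch 3| = 0.
|Patch 1 ∪ Patch 2 ∪ Patch 3| = 52 − 10 + 0 = 42.00.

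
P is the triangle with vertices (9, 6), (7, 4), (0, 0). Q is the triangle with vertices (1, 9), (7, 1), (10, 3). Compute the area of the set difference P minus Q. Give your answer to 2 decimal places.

|P| = 3, |P∩Q| = 1.2569.
|P ∖ Q| = |P| − |P∩Q| = 3 − 1.2569 = 1.74.

1.74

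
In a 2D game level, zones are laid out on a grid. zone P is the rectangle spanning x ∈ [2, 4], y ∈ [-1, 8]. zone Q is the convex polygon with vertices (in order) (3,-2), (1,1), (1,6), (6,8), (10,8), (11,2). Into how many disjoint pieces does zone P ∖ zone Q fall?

zone P ∖ zone Q splits into 2 disjoint pieces (area 2.4, area 0.0833).

2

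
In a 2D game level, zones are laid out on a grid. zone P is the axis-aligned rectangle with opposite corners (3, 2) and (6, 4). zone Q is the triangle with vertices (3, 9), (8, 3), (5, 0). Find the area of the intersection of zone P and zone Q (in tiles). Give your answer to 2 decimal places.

The intersection is the polygon with vertices (6,4), (6,2), (4.556,2), (4.111,4).
By the shoelace formula its area is 3.33.

3.33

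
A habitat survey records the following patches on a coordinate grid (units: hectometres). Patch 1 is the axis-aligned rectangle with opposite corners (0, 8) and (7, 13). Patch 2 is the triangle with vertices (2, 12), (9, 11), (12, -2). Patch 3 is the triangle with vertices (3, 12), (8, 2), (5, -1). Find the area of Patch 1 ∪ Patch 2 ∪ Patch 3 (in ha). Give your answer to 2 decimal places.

86.18

By inclusion–exclusion:
Individual areas: |Patch 1| = 35, |Patch 2| = 44, |Patch 3| = 22.5.
|Patch 1∩Patch 2| = 12.5.
|Patch 1∩Patch 3| = 2.7692.
|Patch 2∩Patch 3| = 1.4373.
|Patch 1∩Patch 2∩Patch 3| = 1.3897.
|Patch 1 ∪ Patch 2 ∪ Patch 3| = 101.5 − 16.7065 + 1.3897 = 86.18.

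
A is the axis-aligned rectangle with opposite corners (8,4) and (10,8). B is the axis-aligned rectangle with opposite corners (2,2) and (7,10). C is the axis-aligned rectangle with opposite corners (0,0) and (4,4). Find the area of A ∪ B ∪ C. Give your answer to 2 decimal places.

60.00

By inclusion–exclusion:
Individual areas: |A| = 8, |B| = 40, |C| = 16.
|A∩B| = 0 (no overlap).
|A∩C| = 0 (no overlap).
|B∩C|: x∈[2,4], y∈[2,4] → 2·2 = 4.
|A∩B∩C| = 0.
|A ∪ B ∪ C| = 64 − 4 + 0 = 60.00.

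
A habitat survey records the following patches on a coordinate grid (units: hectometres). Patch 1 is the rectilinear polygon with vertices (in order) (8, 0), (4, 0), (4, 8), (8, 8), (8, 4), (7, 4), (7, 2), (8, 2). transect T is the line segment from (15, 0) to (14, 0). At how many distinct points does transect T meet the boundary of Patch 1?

The segment lies entirely outside Patch 1 and never meets its boundary.

0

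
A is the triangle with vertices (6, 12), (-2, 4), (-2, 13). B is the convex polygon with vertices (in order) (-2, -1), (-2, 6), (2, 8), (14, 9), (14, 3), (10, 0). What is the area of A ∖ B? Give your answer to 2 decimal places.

|A| = 36, |A∩B| = 4.
|A ∖ B| = |A| − |A∩B| = 36 − 4 = 32.00.

32.00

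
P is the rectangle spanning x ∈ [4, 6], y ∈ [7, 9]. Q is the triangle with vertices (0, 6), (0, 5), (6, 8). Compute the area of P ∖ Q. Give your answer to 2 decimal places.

3.67

|P| = 4, |P∩Q| = 0.3333.
|P ∖ Q| = |P| − |P∩Q| = 4 − 0.3333 = 3.67.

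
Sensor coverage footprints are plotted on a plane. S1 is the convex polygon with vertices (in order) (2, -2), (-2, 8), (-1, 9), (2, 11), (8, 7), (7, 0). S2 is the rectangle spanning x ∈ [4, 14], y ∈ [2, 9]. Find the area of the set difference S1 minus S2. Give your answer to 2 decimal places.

58.79

|S1| = 82, |S1∩S2| = 23.2143.
|S1 ∖ S2| = |S1| − |S1∩S2| = 82 − 23.2143 = 58.79.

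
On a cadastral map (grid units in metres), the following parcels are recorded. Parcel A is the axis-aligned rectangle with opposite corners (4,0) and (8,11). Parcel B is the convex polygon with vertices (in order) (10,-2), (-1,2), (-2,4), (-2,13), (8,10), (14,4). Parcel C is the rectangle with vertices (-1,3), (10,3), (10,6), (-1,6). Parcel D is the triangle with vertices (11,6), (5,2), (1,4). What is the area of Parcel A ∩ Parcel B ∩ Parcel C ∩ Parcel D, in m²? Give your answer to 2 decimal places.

7.25

The intersection is the polygon with vertices (8,4), (6.5,3), (4,3), (4,4.6), (8,5.4).
By the shoelace formula its area is 7.25.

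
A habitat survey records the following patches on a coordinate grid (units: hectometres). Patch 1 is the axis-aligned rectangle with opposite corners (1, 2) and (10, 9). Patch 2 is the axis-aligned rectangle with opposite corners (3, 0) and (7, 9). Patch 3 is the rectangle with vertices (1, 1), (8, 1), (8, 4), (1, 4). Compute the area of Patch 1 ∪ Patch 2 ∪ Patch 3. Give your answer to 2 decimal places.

74.00

By inclusion–exclusion:
Individual areas: |Patch 1| = 63, |Patch 2| = 36, |Patch 3| = 21.
|Patch 1∩Patch 2|: x∈[3,7], y∈[2,9] → 4·7 = 28.
|Patch 1∩Patch 3|: x∈[1,8], y∈[2,4] → 7·2 = 14.
|Patch 2∩Patch 3|: x∈[3,7], y∈[1,4] → 4·3 = 12.
|Patch 1∩Patch 2∩Patch 3| = 8.
|Patch 1 ∪ Patch 2 ∪ Patch 3| = 120 − 54 + 8 = 74.00.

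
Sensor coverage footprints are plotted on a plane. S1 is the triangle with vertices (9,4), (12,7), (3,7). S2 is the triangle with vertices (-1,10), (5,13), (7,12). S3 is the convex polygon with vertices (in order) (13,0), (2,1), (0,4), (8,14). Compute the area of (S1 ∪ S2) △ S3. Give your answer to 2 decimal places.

90.42

|S1 ∪ S2| = 19.5.
|(S1 ∪ S2) ∩ S3| = 12.7916.
|(S1 ∪ S2) △ S3| = 19.5 + 96.5 − 25.5832 = 90.42.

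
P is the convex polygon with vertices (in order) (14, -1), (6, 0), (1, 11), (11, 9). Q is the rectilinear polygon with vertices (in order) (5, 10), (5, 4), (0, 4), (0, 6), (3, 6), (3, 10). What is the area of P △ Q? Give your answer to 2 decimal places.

85.57

|P| = 88.5, |Q| = 18, |P∩Q| = 10.4636.
|P △ Q| = |P| + |Q| − 2·|P∩Q| = 88.5 + 18 − 20.9273 = 85.57.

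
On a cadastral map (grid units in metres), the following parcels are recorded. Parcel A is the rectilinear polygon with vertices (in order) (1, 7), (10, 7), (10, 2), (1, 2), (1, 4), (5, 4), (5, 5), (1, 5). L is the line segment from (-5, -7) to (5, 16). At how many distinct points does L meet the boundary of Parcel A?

The segment meets the boundary at (1.087,7), (1,6.8).

2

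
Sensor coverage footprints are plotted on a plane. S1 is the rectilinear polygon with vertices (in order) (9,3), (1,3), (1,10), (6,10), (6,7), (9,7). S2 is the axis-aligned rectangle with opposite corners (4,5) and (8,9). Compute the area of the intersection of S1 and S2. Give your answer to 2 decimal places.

The intersection is the polygon with vertices (6,7), (8,7), (8,5), (4,5), (4,9), (6,9).
By the shoelace formula its area is 12.00.

12.00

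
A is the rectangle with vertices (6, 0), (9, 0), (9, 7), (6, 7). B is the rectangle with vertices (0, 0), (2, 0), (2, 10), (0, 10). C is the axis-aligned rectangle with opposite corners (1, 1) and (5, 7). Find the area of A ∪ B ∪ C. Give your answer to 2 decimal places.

59.00

By inclusion–exclusion:
Individual areas: |A| = 21, |B| = 20, |C| = 24.
|A∩B| = 0 (no overlap).
|A∩C| = 0 (no overlap).
|B∩C|: x∈[1,2], y∈[1,7] → 1·6 = 6.
|A∩B∩C| = 0.
|A ∪ B ∪ C| = 65 − 6 + 0 = 59.00.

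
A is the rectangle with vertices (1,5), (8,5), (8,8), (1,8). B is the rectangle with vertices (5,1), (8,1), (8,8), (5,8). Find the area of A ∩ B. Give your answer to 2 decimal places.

9.00

|A∩B|: x∈[5,8], y∈[5,8] → 3·3 = 9.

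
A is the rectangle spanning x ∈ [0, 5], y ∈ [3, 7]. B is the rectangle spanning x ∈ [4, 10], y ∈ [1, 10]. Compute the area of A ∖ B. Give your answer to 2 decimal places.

|A∩B|: x∈[4,5], y∈[3,7] → 1·4 = 4.
|A| = 20.
|A ∖ B| = |A| − |A∩B| = 20 − 4 = 16.00.

16.00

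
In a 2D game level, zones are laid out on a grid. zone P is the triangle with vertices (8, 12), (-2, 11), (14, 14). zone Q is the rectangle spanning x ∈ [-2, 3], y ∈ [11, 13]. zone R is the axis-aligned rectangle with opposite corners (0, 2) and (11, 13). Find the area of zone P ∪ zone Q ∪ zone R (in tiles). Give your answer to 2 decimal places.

By inclusion–exclusion:
Individual areas: |zone P| = 7, |zone Q| = 10, |zone R| = 121.
|zone P∩zone Q| = 1.0938.
|zone P∩zone R| = 5.6583.
|zone Q∩zone R|: x∈[0,3], y∈[11,13] → 3·2 = 6.
|zone P∩zone Q∩zone R| = 0.9188.
|zone P ∪ zone Q ∪ zone R| = 138 − 12.7521 + 0.9188 = 126.17.

126.17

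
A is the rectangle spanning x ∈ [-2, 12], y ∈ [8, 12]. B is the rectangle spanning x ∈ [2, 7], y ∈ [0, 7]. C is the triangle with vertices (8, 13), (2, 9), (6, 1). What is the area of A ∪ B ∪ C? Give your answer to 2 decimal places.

96.00

By inclusion–exclusion:
Individual areas: |A| = 56, |B| = 35, |C| = 32.
|A∩B| = 0 (no overlap).
|A∩C| = 15.
|B∩C| = 12.
|A∩B∩C| = 0.
|A ∪ B ∪ C| = 123 − 27 + 0 = 96.00.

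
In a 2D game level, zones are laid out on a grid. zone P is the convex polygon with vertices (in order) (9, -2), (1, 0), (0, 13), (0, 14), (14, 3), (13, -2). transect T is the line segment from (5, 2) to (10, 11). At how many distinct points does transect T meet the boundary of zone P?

The segment meets the boundary at (8.122,7.619).

1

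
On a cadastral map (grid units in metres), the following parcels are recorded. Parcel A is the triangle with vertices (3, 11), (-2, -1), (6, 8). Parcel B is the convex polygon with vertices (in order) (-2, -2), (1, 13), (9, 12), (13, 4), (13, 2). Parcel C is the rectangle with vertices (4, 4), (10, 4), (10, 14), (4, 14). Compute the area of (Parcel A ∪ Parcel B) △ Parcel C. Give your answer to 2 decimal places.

|Parcel A ∪ Parcel B| = 148.5633.
|(Parcel A ∪ Parcel B) ∩ Parcel C| = 48.5625.
|(Parcel A ∪ Parcel B) △ Parcel C| = 148.5633 + 60 − 97.125 = 111.44.

111.44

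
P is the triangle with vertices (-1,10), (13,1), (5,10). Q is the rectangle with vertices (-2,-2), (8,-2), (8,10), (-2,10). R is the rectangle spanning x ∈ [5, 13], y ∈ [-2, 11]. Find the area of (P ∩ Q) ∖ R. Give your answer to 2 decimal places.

11.57

|P ∩ Q| = 20.9732.
|(P ∩ Q) ∩ R| = 9.4018.
|(P ∩ Q) ∖ R| = 20.9732 − 9.4018 = 11.57.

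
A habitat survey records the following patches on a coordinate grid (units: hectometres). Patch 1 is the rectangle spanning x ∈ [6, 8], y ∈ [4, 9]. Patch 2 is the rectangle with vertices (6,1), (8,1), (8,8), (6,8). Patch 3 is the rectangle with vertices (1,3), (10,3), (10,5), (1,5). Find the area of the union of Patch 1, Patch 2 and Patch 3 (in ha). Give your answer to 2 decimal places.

By inclusion–exclusion:
Individual areas: |Patch 1| = 10, |Patch 2| = 14, |Patch 3| = 18.
|Patch 1∩Patch 2|: x∈[6,8], y∈[4,8] → 2·4 = 8.
|Patch 1∩Patch 3|: x∈[6,8], y∈[4,5] → 2·1 = 2.
|Patch 2∩Patch 3|: x∈[6,8], y∈[3,5] → 2·2 = 4.
|Patch 1∩Patch 2∩Patch 3| = 2.
|Patch 1 ∪ Patch 2 ∪ Patch 3| = 42 − 14 + 2 = 30.00.

30.00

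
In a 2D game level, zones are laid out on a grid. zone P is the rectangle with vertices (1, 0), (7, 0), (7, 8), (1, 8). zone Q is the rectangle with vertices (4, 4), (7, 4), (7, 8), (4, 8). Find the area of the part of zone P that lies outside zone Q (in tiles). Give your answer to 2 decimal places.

36.00

|zone P∩zone Q|: x∈[4,7], y∈[4,8] → 3·4 = 12.
|zone P| = 48.
|zone P ∖ zone Q| = |zone P| − |zone P∩zone Q| = 48 − 12 = 36.00.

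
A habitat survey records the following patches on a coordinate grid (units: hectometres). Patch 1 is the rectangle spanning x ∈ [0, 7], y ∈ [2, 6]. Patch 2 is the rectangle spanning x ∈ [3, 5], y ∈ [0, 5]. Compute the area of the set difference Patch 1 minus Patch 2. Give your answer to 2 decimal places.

|Patch 1∩Patch 2|: x∈[3,5], y∈[2,5] → 2·3 = 6.
|Patch 1| = 28.
|Patch 1 ∖ Patch 2| = |Patch 1| − |Patch 1∩Patch 2| = 28 − 6 = 22.00.

22.00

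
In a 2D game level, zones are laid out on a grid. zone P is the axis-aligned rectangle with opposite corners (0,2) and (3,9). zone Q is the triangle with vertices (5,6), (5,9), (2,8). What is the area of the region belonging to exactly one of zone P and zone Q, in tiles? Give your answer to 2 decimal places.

|zone P| = 21, |zone Q| = 4.5, |zone P∩zone Q| = 0.5.
|zone P △ zone Q| = |zone P| + |zone Q| − 2·|zone P∩zone Q| = 21 + 4.5 − 1 = 24.50.

24.50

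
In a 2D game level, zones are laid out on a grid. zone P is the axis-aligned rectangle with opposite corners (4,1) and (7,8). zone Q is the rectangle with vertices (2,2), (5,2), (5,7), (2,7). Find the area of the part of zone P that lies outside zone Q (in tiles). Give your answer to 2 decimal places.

16.00

|zone P∩zone Q|: x∈[4,5], y∈[2,7] → 1·5 = 5.
|zone P| = 21.
|zone P ∖ zone Q| = |zone P| − |zone P∩zone Q| = 21 − 5 = 16.00.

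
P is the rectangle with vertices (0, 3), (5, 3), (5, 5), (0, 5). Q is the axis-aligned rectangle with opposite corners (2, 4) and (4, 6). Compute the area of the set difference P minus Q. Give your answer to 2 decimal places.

|P∩Q|: x∈[2,4], y∈[4,5] → 2·1 = 2.
|P| = 10.
|P ∖ Q| = |P| − |P∩Q| = 10 − 2 = 8.00.

8.00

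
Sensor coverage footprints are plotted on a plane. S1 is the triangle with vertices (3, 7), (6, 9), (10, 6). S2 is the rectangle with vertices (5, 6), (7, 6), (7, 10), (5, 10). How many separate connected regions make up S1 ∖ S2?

S1 ∖ S2 splits into 2 disjoint pieces (area 1.619, area 2.7321).

2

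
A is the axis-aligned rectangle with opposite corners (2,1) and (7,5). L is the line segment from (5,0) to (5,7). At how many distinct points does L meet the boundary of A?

2

The segment meets the boundary at (5,5), (5,1).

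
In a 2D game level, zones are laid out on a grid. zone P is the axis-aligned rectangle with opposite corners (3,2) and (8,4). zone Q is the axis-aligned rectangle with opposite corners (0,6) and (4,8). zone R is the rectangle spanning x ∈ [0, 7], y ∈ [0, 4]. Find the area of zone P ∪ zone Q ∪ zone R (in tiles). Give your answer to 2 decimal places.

38.00

By inclusion–exclusion:
Individual areas: |zone P| = 10, |zone Q| = 8, |zone R| = 28.
|zone P∩zone Q| = 0 (no overlap).
|zone P∩zone R|: x∈[3,7], y∈[2,4] → 4·2 = 8.
|zone Q∩zone R| = 0 (no overlap).
|zone P∩zone Q∩zone R| = 0.
|zone P ∪ zone Q ∪ zone R| = 46 − 8 + 0 = 38.00.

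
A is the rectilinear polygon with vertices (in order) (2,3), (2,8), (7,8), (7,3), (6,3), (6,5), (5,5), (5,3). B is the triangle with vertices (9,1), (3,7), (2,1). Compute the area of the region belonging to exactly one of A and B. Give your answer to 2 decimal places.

28.33

|A| = 23, |B| = 21, |A∩B| = 7.8333.
|A △ B| = |A| + |B| − 2·|A∩B| = 23 + 21 − 15.6667 = 28.33.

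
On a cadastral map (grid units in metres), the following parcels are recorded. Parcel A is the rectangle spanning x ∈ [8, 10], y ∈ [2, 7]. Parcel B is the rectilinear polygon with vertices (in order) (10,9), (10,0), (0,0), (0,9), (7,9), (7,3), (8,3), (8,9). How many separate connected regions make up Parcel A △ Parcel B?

2

Parcel A △ Parcel B splits into 2 disjoint pieces (area 4, area 70).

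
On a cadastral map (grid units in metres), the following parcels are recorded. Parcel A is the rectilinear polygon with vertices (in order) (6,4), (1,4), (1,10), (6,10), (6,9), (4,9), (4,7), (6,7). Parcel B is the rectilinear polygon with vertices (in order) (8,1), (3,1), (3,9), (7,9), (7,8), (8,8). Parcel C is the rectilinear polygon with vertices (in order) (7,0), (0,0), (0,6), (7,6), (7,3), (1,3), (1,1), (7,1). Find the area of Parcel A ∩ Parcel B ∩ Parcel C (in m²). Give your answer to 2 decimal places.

6.00

The intersection is the polygon with vertices (3,6), (6,6), (6,4), (3,4).
By the shoelace formula its area is 6.00.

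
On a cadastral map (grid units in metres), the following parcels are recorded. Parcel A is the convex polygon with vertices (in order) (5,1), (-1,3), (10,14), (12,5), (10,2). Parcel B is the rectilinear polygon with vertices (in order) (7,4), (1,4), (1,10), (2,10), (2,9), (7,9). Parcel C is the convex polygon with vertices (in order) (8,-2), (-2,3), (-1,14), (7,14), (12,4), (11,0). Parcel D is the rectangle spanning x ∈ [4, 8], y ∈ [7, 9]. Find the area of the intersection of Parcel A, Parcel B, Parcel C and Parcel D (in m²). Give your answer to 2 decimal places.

The intersection is the polygon with vertices (7,7), (4,7), (4,8), (5,9), (7,9).
By the shoelace formula its area is 5.50.

5.50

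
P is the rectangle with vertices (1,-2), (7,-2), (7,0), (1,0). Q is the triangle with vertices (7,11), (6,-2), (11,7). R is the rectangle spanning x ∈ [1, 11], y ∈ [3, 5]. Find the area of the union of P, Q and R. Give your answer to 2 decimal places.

53.31

By inclusion–exclusion:
Individual areas: |P| = 12, |Q| = 28, |R| = 20.
|P∩Q| = 0.9462.
|P∩R| = 0 (no overlap).
|Q∩R| = 5.7436.
|P∩Q∩R| = 0.
|P ∪ Q ∪ R| = 60 − 6.6897 + 0 = 53.31.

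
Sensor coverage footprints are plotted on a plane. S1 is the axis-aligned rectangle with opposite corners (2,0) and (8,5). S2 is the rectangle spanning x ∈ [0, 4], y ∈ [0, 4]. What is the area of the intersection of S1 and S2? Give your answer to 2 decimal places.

|S1∩S2|: x∈[2,4], y∈[0,4] → 2·4 = 8.

8.00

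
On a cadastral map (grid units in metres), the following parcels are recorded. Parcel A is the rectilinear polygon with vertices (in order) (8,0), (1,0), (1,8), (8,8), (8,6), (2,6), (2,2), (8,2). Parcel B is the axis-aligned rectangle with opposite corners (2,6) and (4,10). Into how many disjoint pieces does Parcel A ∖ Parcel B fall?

Parcel A ∖ Parcel B splits into 2 disjoint pieces (area 20, area 8).

2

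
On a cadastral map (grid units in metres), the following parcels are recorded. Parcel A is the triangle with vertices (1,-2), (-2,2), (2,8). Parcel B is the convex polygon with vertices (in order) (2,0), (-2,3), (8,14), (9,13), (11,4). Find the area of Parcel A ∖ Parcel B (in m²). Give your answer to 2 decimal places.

6.18

|Parcel A| = 17, |Parcel A∩Parcel B| = 10.8157.
|Parcel A ∖ Parcel B| = |Parcel A| − |Parcel A∩Parcel B| = 17 − 10.8157 = 6.18.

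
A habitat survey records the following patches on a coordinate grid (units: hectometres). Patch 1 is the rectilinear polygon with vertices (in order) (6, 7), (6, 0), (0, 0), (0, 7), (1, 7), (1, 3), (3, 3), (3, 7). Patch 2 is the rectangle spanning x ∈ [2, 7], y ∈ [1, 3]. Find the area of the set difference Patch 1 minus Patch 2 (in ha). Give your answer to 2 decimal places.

|Patch 1| = 34, |Patch 1∩Patch 2| = 8.
|Patch 1 ∖ Patch 2| = |Patch 1| − |Patch 1∩Patch 2| = 34 − 8 = 26.00.

26.00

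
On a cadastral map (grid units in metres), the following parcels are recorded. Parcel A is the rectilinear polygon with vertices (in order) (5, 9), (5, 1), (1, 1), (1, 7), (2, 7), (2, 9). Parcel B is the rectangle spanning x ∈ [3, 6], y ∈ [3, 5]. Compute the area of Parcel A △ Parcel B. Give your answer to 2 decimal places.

28.00

|Parcel A| = 30, |Parcel B| = 6, |Parcel A∩Parcel B| = 4.
|Parcel A △ Parcel B| = |Parcel A| + |Parcel B| − 2·|Parcel A∩Parcel B| = 30 + 6 − 8 = 28.00.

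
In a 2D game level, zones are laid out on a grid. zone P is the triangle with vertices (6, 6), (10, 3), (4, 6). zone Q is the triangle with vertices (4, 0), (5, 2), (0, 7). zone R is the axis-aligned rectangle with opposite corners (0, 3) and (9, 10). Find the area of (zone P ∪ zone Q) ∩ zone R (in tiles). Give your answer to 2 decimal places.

|zone P ∪ zone Q| = 10.5.
|(zone P ∪ zone Q) ∩ zone R| = 6.30.

6.30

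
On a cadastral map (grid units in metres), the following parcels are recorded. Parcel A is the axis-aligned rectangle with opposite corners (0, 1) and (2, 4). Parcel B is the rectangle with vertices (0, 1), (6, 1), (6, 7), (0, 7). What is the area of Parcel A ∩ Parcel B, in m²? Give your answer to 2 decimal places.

|Parcel A∩Parcel B|: x∈[0,2], y∈[1,4] → 2·3 = 6.

6.00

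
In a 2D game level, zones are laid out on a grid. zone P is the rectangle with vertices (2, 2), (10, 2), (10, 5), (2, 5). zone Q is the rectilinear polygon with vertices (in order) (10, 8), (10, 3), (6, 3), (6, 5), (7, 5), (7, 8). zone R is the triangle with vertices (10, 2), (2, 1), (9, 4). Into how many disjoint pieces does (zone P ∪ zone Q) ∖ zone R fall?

(zone P ∪ zone Q) ∖ zone R is a single connected region.

1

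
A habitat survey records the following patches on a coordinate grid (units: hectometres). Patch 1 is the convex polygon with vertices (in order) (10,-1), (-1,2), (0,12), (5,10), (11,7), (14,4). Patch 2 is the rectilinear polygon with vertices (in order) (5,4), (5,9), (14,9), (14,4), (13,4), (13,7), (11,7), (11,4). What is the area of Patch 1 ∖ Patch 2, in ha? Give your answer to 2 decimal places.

|Patch 1| = 118, |Patch 1∩Patch 2| = 26.5.
|Patch 1 ∖ Patch 2| = |Patch 1| − |Patch 1∩Patch 2| = 118 − 26.5 = 91.50.

91.50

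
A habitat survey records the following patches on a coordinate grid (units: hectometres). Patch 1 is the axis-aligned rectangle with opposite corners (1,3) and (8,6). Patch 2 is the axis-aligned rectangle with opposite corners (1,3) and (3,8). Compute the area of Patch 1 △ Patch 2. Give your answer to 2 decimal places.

19.00

|Patch 1∩Patch 2|: x∈[1,3], y∈[3,6] → 2·3 = 6.
|Patch 1 △ Patch 2| = |Patch 1| + |Patch 2| − 2·|Patch 1∩Patch 2| = 21 + 10 − 12 = 19.00.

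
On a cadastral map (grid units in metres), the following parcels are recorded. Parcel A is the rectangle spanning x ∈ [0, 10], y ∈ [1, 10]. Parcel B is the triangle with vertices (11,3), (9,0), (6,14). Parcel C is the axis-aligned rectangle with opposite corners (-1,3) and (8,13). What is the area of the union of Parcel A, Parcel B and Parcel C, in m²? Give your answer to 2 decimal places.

126.41

By inclusion–exclusion:
Individual areas: |Parcel A| = 90, |Parcel B| = 18.5, |Parcel C| = 90.
|Parcel A∩Parcel B| = 14.2874.
|Parcel A∩Parcel C|: x∈[0,8], y∈[3,10] → 8·7 = 56.
|Parcel B∩Parcel C| = 4.8132.
|Parcel A∩Parcel B∩Parcel C| = 3.0113.
|Parcel A ∪ Parcel B ∪ Parcel C| = 198.5 − 75.1006 + 3.0113 = 126.41.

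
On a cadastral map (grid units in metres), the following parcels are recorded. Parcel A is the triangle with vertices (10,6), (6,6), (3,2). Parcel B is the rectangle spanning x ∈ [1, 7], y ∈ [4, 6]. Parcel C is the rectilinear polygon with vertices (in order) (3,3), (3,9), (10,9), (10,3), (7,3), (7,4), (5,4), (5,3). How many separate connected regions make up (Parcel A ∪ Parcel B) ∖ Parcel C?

3

(Parcel A ∪ Parcel B) ∖ Parcel C splits into 3 disjoint pieces (area 0.6429, area 0.5, area 4).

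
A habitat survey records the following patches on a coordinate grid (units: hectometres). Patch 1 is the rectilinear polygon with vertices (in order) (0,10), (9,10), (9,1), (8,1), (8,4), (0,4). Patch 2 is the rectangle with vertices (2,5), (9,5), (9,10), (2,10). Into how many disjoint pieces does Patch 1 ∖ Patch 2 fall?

Patch 1 ∖ Patch 2 is a single connected region.

1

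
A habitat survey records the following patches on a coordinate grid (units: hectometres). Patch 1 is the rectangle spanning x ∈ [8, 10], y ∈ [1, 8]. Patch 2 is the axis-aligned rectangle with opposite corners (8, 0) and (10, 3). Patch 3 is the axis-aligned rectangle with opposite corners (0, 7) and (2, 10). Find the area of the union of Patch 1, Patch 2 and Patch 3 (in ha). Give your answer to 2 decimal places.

By inclusion–exclusion:
Individual areas: |Patch 1| = 14, |Patch 2| = 6, |Patch 3| = 6.
|Patch 1∩Patch 2|: x∈[8,10], y∈[1,3] → 2·2 = 4.
|Patch 1∩Patch 3| = 0 (no overlap).
|Patch 2∩Patch 3| = 0 (no overlap).
|Patch 1∩Patch 2∩Patch 3| = 0.
|Patch 1 ∪ Patch 2 ∪ Patch 3| = 26 − 4 + 0 = 22.00.

22.00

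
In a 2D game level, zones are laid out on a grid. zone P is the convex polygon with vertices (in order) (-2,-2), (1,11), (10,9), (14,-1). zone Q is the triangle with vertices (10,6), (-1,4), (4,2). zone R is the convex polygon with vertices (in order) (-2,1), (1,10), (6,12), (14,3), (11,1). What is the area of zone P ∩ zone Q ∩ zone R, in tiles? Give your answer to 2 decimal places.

The intersection is the polygon with vertices (10,6), (4,2), (-0.648,3.859), (-0.599,4.073).
By the shoelace formula its area is 15.96.

15.96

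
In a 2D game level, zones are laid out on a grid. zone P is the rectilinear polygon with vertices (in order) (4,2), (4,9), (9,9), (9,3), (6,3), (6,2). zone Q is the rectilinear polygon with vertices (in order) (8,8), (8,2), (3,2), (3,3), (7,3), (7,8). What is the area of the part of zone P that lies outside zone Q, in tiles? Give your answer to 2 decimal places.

25.00

|zone P| = 32, |zone P∩zone Q| = 7.
|zone P ∖ zone Q| = |zone P| − |zone P∩zone Q| = 32 − 7 = 25.00.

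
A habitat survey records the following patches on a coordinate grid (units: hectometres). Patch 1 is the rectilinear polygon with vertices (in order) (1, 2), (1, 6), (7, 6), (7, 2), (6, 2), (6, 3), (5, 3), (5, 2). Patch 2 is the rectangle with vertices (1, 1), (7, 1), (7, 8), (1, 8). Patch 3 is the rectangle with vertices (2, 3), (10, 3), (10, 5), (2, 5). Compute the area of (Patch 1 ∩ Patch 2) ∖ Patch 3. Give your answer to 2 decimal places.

13.00

|Patch 1 ∩ Patch 2| = 23.
|(Patch 1 ∩ Patch 2) ∩ Patch 3| = 10.
|(Patch 1 ∩ Patch 2) ∖ Patch 3| = 23 − 10 = 13.00.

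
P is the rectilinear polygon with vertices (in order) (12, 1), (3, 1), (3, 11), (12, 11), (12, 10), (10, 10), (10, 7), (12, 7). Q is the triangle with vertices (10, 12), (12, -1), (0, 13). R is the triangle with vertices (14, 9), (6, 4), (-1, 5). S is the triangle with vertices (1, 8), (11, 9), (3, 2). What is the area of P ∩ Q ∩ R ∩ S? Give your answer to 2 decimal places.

3.93

The intersection is the polygon with vertices (9.685,7.849), (6.673,5.214), (5.395,6.705).
By the shoelace formula its area is 3.93.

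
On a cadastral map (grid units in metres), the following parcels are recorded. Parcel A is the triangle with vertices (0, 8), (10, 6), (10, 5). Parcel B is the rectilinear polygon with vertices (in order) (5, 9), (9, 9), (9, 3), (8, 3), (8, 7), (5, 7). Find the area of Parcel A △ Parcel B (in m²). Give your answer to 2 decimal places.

15.30

|Parcel A| = 5, |Parcel B| = 12, |Parcel A∩Parcel B| = 0.85.
|Parcel A △ Parcel B| = |Parcel A| + |Parcel B| − 2·|Parcel A∩Parcel B| = 5 + 12 − 1.7 = 15.30.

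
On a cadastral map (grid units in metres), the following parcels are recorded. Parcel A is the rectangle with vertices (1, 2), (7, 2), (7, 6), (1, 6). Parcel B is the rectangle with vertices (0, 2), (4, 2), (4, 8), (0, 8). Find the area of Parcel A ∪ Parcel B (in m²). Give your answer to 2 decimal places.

By inclusion–exclusion:
Individual areas: |Parcel A| = 24, |Parcel B| = 24.
|Parcel A∩Parcel B|: x∈[1,4], y∈[2,6] → 3·4 = 12.
|Parcel A ∪ Parcel B| = 48 − 12 = 36.00.

36.00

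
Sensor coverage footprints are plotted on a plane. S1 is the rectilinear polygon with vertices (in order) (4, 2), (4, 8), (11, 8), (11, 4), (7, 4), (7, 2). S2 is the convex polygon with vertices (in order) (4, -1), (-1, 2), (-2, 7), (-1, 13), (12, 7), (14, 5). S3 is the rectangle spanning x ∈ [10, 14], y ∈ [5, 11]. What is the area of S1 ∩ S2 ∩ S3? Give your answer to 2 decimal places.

The intersection is the polygon with vertices (11,7.462), (11,5), (10,5), (10,7.923).
By the shoelace formula its area is 2.69.

2.69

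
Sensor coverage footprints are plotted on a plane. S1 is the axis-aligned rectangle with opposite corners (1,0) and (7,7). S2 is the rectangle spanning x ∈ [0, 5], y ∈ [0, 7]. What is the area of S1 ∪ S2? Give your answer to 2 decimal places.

By inclusion–exclusion:
Individual areas: |S1| = 42, |S2| = 35.
|S1∩S2|: x∈[1,5], y∈[0,7] → 4·7 = 28.
|S1 ∪ S2| = 77 − 28 = 49.00.

49.00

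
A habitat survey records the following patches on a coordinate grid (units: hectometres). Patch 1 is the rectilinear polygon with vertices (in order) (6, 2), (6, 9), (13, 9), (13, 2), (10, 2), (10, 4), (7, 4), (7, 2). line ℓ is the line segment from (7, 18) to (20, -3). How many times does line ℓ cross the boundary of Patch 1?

2

The segment meets the boundary at (13,8.308), (12.571,9).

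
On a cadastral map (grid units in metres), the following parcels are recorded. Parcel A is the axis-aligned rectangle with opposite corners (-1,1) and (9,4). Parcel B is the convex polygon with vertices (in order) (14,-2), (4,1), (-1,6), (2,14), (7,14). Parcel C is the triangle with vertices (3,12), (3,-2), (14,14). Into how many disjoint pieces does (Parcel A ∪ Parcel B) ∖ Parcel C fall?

2

(Parcel A ∪ Parcel B) ∖ Parcel C splits into 2 disjoint pieces (area 44.8737, area 38.7311).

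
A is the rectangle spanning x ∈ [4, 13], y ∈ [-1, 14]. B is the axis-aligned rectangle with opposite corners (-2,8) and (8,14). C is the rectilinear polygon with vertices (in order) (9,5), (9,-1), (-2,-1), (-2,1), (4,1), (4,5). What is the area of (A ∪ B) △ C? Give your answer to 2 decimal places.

153.00

|A ∪ B| = 171.
|(A ∪ B) ∩ C| = 30.
|(A ∪ B) △ C| = 171 + 42 − 60 = 153.00.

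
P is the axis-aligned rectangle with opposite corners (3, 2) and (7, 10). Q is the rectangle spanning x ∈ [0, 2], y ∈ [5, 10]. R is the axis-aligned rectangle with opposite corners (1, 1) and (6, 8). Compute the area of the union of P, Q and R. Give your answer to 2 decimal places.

56.00

By inclusion–exclusion:
Individual areas: |P| = 32, |Q| = 10, |R| = 35.
|P∩Q| = 0 (no overlap).
|P∩R|: x∈[3,6], y∈[2,8] → 3·6 = 18.
|Q∩R|: x∈[1,2], y∈[5,8] → 1·3 = 3.
|P∩Q∩R| = 0.
|P ∪ Q ∪ R| = 77 − 21 + 0 = 56.00.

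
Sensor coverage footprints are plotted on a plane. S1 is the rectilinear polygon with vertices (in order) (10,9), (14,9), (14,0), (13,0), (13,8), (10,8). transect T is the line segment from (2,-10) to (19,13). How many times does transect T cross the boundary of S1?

2

The segment meets the boundary at (14,6.235), (13,4.882).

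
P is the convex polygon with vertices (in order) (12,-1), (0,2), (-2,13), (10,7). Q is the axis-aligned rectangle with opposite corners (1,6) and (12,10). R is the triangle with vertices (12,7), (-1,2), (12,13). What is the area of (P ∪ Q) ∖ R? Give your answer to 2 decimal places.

88.38

|P ∪ Q| = 121.875.
|(P ∪ Q) ∩ R| = 33.4949.
|(P ∪ Q) ∖ R| = 121.875 − 33.4949 = 88.38.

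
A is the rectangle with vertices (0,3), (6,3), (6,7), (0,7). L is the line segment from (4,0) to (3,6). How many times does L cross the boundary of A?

1

The segment meets the boundary at (3.5,3).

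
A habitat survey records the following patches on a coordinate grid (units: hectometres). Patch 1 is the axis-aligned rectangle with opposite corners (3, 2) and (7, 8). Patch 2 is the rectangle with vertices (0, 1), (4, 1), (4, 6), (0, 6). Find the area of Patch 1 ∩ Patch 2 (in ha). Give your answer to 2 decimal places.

4.00

|Patch 1∩Patch 2|: x∈[3,4], y∈[2,6] → 1·4 = 4.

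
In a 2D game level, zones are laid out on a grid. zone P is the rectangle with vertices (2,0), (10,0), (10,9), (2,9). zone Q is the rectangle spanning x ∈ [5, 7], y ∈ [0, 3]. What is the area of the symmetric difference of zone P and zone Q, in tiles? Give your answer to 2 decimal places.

66.00

|zone P∩zone Q|: x∈[5,7], y∈[0,3] → 2·3 = 6.
|zone P △ zone Q| = |zone P| + |zone Q| − 2·|zone P∩zone Q| = 72 + 6 − 12 = 66.00.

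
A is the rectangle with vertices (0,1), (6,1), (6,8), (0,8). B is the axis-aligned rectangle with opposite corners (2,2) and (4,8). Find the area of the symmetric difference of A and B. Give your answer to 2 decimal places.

30.00

|A∩B|: x∈[2,4], y∈[2,8] → 2·6 = 12.
|A △ B| = |A| + |B| − 2·|A∩B| = 42 + 12 − 24 = 30.00.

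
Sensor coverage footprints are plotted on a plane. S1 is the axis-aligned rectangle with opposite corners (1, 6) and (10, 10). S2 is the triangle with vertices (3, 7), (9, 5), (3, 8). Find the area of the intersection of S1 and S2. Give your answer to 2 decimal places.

2.50

The intersection is the polygon with vertices (6,6), (3,7), (3,8), (7,6).
By the shoelace formula its area is 2.50.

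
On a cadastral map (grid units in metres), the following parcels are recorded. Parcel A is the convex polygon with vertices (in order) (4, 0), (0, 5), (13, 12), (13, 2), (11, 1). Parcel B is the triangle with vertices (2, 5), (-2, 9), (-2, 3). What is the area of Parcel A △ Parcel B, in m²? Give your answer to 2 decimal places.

103.17

|Parcel A| = 94, |Parcel B| = 12, |Parcel A∩Parcel B| = 1.4143.
|Parcel A △ Parcel B| = |Parcel A| + |Parcel B| − 2·|Parcel A∩Parcel B| = 94 + 12 − 2.8286 = 103.17.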